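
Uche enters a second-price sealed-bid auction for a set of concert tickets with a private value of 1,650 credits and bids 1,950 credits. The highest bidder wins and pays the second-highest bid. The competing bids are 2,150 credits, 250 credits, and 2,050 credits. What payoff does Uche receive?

0 credits

Highest competing bid: 2,150 credits.
Uche's bid 1,950 credits is not the highest, so Uche loses, pays nothing, and earns zero payoff.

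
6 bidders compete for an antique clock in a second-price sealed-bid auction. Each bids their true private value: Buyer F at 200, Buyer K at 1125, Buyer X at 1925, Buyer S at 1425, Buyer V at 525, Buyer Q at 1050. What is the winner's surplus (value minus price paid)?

Bids in descending order: Buyer X 1925; Buyer S 1425; Buyer K 1125; Buyer Q 1050; Buyer V 525; Buyer F 200.
Buyer X wins with the top bid and pays the second-highest, 1425.
Surplus = 1925 − 1425 = 500.

Winner's surplus: 500.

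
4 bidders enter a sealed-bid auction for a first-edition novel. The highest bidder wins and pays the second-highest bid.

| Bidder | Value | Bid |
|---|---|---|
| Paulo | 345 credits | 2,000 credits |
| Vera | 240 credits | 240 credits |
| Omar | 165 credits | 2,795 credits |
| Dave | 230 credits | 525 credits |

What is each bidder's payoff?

Sorted high to low: Omar 2,795 credits, then Paulo 2,000 credits, then Dave 525 credits, then Vera 240 credits.
Omar has the top bid and wins; the price is the second-highest bid, 2,000 credits.
Omar's payoff = 165 credits − 2,000 credits = -1,835 credits. All other bidders lose, so their payoff is 0.

Payoffs: Paulo 0 credits, Vera 0 credits, Omar -1,835 credits, Dave 0 credits.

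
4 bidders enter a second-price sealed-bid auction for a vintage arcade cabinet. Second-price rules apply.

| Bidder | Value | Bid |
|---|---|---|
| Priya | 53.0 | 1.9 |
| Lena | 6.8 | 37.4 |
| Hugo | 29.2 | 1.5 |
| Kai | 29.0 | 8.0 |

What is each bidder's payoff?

Payoffs: Priya 0.0, Lena -1.2, Hugo 0.0, Kai 0.0.

Bids in descending order: Lena 37.4; Kai 8.0; Priya 1.9; Hugo 1.5.
Lena has the top bid and wins; the price is the second-highest bid, 8.0.
Lena's payoff = 6.8 − 8.0 = -1.2. All other bidders lose, so their payoff is 0.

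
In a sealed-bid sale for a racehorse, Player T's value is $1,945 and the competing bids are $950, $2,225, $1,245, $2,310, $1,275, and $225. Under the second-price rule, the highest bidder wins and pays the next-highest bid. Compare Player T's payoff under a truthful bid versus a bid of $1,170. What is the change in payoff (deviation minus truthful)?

The highest competing bid is $2,310.
Bidding truthfully at $1,945: the top bid is $2,310 (a rival), so Player T loses. Payoff = $0.
Bidding $1,170: the top bid is $2,310 (a rival), so Player T loses. Payoff = $0.
Change = $0 − $0 = $0.

Payoff change: $0.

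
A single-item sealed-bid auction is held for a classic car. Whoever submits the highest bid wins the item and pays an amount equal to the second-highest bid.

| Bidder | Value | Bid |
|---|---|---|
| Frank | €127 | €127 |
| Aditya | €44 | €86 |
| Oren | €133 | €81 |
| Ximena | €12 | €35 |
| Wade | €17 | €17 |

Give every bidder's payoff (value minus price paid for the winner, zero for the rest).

Ordered from highest: Frank €127, then Aditya €86, then Oren €81, then Ximena €35, then Wade €17.
Frank has the top bid and wins; the price is the second-highest bid, €86.
Frank's payoff = €127 − €86 = €41. All other bidders lose, so their payoff is 0.

Payoffs: Frank €41, Aditya €0, Oren €0, Ximena €0, Wade €0.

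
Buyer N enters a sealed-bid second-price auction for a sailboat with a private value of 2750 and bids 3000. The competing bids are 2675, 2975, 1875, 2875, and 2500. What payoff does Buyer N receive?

Buyer N's payoff: -225.

Highest competing bid: 2975.
Buyer N's bid 3000 is the highest overall, so Buyer N wins and pays the second-highest bid, 2975.
Payoff = value − price = 2750 − 2975 = -225.
Overbidding won the item at a price above value — truthful bidding would have avoided this loss.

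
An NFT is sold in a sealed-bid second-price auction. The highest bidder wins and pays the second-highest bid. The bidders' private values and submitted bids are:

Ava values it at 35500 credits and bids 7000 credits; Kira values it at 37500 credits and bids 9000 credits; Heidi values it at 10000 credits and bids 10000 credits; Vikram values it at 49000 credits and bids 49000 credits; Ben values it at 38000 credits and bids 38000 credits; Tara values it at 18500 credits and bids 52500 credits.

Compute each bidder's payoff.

Ranking the bids: Tara 52500 credits > Vikram 49000 credits > Ben 38000 credits > Heidi 10000 credits > Kira 9000 credits > Ava 7000 credits.
Tara has the top bid and wins; the price is the second-highest bid, 49000 credits.
Tara's payoff = 18500 credits − 49000 credits = -30500 credits. All other bidders lose, so their payoff is 0.

Payoffs: Ava 0 credits, Kira 0 credits, Heidi 0 credits, Vikram 0 credits, Ben 0 credits, Tara -30500 credits.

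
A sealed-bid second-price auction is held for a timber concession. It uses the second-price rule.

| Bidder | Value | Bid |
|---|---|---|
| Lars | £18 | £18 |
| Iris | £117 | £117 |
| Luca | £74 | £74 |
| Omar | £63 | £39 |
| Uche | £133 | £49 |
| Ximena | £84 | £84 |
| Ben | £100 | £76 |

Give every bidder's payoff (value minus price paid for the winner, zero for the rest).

Ordered from highest: Iris £117 > Ximena £84 > Ben £76 > Luca £74 > Uche £49 > Omar £39 > Lars £18.
Iris has the top bid and wins; the price is the second-highest bid, £84.
Iris's payoff = £117 − £84 = £33. All other bidders lose, so their payoff is 0.

Payoffs: Lars £0, Iris £33, Luca £0, Omar £0, Uche £0, Ximena £0, Ben £0.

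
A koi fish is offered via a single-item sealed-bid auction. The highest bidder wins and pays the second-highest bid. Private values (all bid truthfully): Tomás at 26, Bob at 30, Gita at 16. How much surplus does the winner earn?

Surplus = 4.

Sorted high to low: Bob 30, then Tomás 26, then Gita 16.
Bob wins with the top bid and pays the second-highest, 26.
Surplus = 30 − 26 = 4.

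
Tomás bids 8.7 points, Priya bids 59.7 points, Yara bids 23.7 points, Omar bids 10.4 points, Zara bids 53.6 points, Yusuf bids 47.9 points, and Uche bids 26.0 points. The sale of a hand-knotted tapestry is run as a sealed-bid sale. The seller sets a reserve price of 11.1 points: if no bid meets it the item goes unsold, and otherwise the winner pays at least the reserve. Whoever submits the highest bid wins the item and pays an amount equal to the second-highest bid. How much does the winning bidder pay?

The winner pays 53.6 points.

Ranking the bids: Priya 59.7 points, then Zara 53.6 points, then Yusuf 47.9 points, then Uche 26.0 points, then Yara 23.7 points, then Omar 10.4 points, then Tomás 8.7 points.
Priya has the highest bid, so Priya wins.
The second-highest bid is 53.6 points, which exceeds the reserve, so that sets the price.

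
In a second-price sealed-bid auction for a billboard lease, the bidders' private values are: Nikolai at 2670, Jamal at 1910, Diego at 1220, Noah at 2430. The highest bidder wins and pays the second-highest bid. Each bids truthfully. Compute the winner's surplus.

Winner's surplus: 240.

Sorted high to low: Nikolai 2670, then Noah 2430, then Jamal 1910, then Diego 1220.
Nikolai wins with the top bid and pays the second-highest, 2430.
Surplus = 2670 − 2430 = 240.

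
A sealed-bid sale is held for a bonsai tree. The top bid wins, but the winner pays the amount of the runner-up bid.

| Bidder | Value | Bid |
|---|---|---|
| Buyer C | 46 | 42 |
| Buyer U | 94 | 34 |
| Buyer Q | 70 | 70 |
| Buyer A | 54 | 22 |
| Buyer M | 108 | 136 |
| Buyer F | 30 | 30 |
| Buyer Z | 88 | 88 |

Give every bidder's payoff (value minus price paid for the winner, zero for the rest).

Buyer C 0, Buyer U 0, Buyer Q 0, Buyer A 0, Buyer M 20, Buyer F 0, Buyer Z 0.

Sorted high to low: Buyer M 136, then Buyer Z 88, then Buyer Q 70, then Buyer C 42, then Buyer U 34, then Buyer F 30, then Buyer A 22.
Buyer M has the top bid and wins; the price is the second-highest bid, 88.
Buyer M's payoff = 108 − 88 = 20. All other bidders lose, so their payoff is 0.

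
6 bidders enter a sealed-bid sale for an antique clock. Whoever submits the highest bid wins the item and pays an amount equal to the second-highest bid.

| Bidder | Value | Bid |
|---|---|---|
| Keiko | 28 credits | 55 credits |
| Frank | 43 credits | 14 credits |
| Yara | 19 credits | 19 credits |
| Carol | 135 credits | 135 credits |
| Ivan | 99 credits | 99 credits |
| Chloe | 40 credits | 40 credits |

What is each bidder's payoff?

Ranking the bids: Carol 135 credits; Ivan 99 credits; Keiko 55 credits; Chloe 40 credits; Yara 19 credits; Frank 14 credits.
Carol has the top bid and wins; the price is the second-highest bid, 99 credits.
Carol's payoff = 135 credits − 99 credits = 36 credits. All other bidders lose, so their payoff is 0.

Payoffs: Keiko 0 credits, Frank 0 credits, Yara 0 credits, Carol 36 credits, Ivan 0 credits, Chloe 0 credits.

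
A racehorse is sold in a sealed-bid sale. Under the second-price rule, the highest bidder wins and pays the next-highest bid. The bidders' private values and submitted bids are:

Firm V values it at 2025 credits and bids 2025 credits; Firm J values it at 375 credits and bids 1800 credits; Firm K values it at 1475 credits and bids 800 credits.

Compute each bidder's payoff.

Sorted high to low: Firm V 2025 credits; Firm J 1800 credits; Firm K 800 credits.
Firm V has the top bid and wins; the price is the second-highest bid, 1800 credits.
Firm V's payoff = 2025 credits − 1800 credits = 225 credits. All other bidders lose, so their payoff is 0.

Payoffs: Firm V 225 credits, Firm J 0 credits, Firm K 0 credits.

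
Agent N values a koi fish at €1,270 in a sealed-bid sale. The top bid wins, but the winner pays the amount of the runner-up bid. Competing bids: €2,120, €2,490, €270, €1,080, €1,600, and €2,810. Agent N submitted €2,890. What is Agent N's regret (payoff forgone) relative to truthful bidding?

Payoff forgone: €1,540.

The highest competing bid is €2,810.
Bidding truthfully at €1,270: the top bid is €2,810 (a rival), so Agent N loses. Payoff = €0.
Bidding €2,890: Agent N has the top bid, wins, and pays the second-highest bid €2,810. Payoff = €1,270 − €2,810 = -€1,540.
Regret = truthful payoff − actual payoff = €0 − -€1,540 = €1,540.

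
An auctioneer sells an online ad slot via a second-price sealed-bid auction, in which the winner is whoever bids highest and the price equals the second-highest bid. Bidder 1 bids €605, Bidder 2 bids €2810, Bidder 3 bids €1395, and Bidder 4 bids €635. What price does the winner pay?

The winner pays €1395.

Bids in descending order: Bidder 2 €2810, then Bidder 3 €1395, then Bidder 4 €635, then Bidder 1 €605.
Bidder 2 is the highest bidder, so Bidder 2 wins.
Under the second-price rule, the price is the second-highest bid: €1395.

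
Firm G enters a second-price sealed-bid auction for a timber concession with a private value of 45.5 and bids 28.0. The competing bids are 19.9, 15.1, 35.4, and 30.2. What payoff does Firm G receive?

Highest competing bid: 35.4.
Firm G's bid 28.0 is not the highest, so Firm G loses, pays nothing, and earns zero payoff.

0.0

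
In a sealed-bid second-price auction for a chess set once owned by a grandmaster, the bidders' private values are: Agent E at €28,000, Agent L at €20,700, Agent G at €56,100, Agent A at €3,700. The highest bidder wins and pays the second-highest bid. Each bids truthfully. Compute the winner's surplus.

€28,100

Ranking the bids: Agent G €56,100 > Agent E €28,000 > Agent L €20,700 > Agent A €3,700.
Agent G wins with the top bid and pays the second-highest, €28,000.
Surplus = €56,100 − €28,000 = €28,100.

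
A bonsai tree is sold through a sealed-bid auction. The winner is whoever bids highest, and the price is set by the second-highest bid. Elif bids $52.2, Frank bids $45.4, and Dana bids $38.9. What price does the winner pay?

Sorted high to low: Elif $52.2; Frank $45.4; Dana $38.9.
Elif has the highest bid, so Elif wins.
The second-highest bid is $45.4, so that is what Elif pays.

The winner pays $45.4.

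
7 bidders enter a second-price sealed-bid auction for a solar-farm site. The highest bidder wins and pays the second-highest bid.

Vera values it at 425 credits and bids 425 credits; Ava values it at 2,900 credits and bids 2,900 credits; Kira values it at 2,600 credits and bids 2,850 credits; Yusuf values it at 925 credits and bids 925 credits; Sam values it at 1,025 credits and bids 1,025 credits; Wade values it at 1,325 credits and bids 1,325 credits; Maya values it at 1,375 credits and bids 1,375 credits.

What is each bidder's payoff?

Payoffs: Vera 0 credits, Ava 50 credits, Kira 0 credits, Yusuf 0 credits, Sam 0 credits, Wade 0 credits, Maya 0 credits.

Ordered from highest: Ava 2,900 credits, then Kira 2,850 credits, then Maya 1,375 credits, then Wade 1,325 credits, then Sam 1,025 credits, then Yusuf 925 credits, then Vera 425 credits.
Ava has the top bid and wins; the price is the second-highest bid, 2,850 credits.
Ava's payoff = 2,900 credits − 2,850 credits = 50 credits. All other bidders lose, so their payoff is 0.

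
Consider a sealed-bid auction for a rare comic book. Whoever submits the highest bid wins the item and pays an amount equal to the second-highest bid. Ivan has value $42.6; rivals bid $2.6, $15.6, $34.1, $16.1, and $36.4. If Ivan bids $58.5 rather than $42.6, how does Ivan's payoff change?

Change in payoff: $0.0.

The highest competing bid is $36.4.
Bidding truthfully at $42.6: Ivan has the top bid, wins, and pays the second-highest bid $36.4. Payoff = $42.6 − $36.4 = $6.2.
Bidding $58.5: Ivan has the top bid, wins, and pays the second-highest bid $36.4. Payoff = $42.6 − $36.4 = $6.2.
Change = $6.2 − $6.2 = $0.0.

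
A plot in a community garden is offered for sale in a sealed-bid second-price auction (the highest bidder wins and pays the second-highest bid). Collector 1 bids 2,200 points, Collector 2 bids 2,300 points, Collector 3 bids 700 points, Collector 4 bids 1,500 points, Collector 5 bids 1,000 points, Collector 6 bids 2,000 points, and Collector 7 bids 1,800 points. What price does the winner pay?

Bids in descending order: Collector 2 2,300 points, then Collector 1 2,200 points, then Collector 6 2,000 points, then Collector 7 1,800 points, then Collector 4 1,500 points, then Collector 5 1,000 points, then Collector 3 700 points.
Collector 2 is the highest bidder, so Collector 2 wins.
Under the second-price rule, the price is the second-highest bid: 2,200 points.

2,200 points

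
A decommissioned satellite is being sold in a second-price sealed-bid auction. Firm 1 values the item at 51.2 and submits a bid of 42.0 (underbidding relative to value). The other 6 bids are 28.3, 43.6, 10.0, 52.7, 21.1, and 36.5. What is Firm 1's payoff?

Highest competing bid: 52.7.
Firm 1's bid 42.0 is not the highest, so Firm 1 loses, pays nothing, and earns zero payoff.

Payoff = 0.0.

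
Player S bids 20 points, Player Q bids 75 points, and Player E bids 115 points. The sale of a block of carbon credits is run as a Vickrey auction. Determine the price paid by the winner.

Ranking the bids: Player E 115 points, then Player Q 75 points, then Player S 20 points.
Player E has the highest bid, so Player E wins.
The second-highest bid is 75 points, so that is what Player E pays.

75 points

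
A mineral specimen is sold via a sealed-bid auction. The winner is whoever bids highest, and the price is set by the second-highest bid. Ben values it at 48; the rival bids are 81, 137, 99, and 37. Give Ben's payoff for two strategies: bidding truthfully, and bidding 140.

(a) 0  (b) -89

The highest competing bid is 137.
Bidding truthfully at 48: the top bid is 137 (a rival), so Ben loses. Payoff = 0.
Bidding 140: Ben has the top bid, wins, and pays the second-highest bid 137. Payoff = 48 − 137 = -89.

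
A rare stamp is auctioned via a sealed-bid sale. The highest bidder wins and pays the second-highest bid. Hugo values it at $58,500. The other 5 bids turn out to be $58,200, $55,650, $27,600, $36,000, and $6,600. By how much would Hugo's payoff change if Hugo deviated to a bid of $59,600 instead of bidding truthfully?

The highest competing bid is $58,200.
Bidding truthfully at $58,500: Hugo has the top bid, wins, and pays the second-highest bid $58,200. Payoff = $58,500 − $58,200 = $300.
Bidding $59,600: Hugo has the top bid, wins, and pays the second-highest bid $58,200. Payoff = $58,500 − $58,200 = $300.
Change = $300 − $300 = $0.

Payoff change: $0.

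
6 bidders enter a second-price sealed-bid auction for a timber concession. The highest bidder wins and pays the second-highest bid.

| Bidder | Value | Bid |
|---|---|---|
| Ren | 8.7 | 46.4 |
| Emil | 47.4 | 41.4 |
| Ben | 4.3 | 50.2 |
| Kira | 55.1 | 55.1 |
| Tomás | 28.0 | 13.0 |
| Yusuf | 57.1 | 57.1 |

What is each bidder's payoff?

Payoffs: Ren 0.0, Emil 0.0, Ben 0.0, Kira 0.0, Tomás 0.0, Yusuf 2.0.

Sorted high to low: Yusuf 57.1 > Kira 55.1 > Ben 50.2 > Ren 46.4 > Emil 41.4 > Tomás 13.0.
Yusuf has the top bid and wins; the price is the second-highest bid, 55.1.
Yusuf's payoff = 57.1 − 55.1 = 2.0. All other bidders lose, so their payoff is 0.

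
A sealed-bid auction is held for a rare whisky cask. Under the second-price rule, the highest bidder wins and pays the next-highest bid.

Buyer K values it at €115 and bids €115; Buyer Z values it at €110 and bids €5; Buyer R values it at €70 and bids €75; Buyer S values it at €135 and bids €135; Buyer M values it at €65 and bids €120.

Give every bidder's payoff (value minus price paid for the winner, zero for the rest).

Ordered from highest: Buyer S €135 > Buyer M €120 > Buyer K €115 > Buyer R €75 > Buyer Z €5.
Buyer S has the top bid and wins; the price is the second-highest bid, €120.
Buyer S's payoff = €135 − €120 = €15. All other bidders lose, so their payoff is 0.

Buyer K €0, Buyer Z €0, Buyer R €0, Buyer S €15, Buyer M €0.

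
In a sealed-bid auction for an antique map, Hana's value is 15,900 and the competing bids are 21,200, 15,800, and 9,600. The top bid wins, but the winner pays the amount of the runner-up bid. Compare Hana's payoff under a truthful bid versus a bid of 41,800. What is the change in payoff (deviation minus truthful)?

Payoff change: -5,300.

The highest competing bid is 21,200.
Bidding truthfully at 15,900: the top bid is 21,200 (a rival), so Hana loses. Payoff = 0.
Bidding 41,800: Hana has the top bid, wins, and pays the second-highest bid 21,200. Payoff = 15,900 − 21,200 = -5,300.
Change = -5,300 − 0 = -5,300.
This is the dominant-strategy logic: truthful bidding weakly beats any alternative.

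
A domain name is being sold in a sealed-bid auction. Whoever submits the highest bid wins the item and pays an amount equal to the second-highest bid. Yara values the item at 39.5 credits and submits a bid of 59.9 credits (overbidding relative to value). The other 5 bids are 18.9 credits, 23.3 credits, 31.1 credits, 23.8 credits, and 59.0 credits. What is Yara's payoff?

Highest competing bid: 59.0 credits.
Yara's bid 59.9 credits is the highest overall, so Yara wins and pays the second-highest bid, 59.0 credits.
Payoff = value − price = 39.5 credits − 59.0 credits = -19.5 credits.
Overbidding won the item at a price above value — truthful bidding would have avoided this loss.

-19.5 credits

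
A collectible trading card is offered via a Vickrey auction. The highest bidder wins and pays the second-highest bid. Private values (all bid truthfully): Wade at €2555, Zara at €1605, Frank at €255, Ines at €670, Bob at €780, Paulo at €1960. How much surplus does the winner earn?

€595

Ranking the bids: Wade €2555, then Paulo €1960, then Zara €1605, then Bob €780, then Ines €670, then Frank €255.
Wade wins with the top bid and pays the second-highest, €1960.
Surplus = €2555 − €1960 = €595.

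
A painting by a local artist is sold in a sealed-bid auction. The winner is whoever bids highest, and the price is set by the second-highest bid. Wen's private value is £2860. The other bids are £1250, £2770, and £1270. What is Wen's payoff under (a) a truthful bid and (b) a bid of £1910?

(a) £90  (b) £0

The highest competing bid is £2770.
Bidding truthfully at £2860: Wen has the top bid, wins, and pays the second-highest bid £2770. Payoff = £2860 − £2770 = £90.
Bidding £1910: the top bid is £2770 (a rival), so Wen loses. Payoff = £0.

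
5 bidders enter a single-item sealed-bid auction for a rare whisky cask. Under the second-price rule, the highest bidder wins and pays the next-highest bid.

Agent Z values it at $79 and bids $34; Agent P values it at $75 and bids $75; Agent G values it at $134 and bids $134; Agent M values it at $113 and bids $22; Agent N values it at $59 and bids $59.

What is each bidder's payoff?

Agent Z $0, Agent P $0, Agent G $59, Agent M $0, Agent N $0.

Bids in descending order: Agent G $134; Agent P $75; Agent N $59; Agent Z $34; Agent M $22.
Agent G has the top bid and wins; the price is the second-highest bid, $75.
Agent G's payoff = $134 − $75 = $59. All other bidders lose, so their payoff is 0.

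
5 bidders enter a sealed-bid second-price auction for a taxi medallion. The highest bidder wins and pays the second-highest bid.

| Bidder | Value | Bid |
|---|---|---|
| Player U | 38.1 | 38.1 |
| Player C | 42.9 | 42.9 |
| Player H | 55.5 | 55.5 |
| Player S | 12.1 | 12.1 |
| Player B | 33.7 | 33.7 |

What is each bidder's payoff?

Bids in descending order: Player H 55.5, then Player C 42.9, then Player U 38.1, then Player B 33.7, then Player S 12.1.
Player H has the top bid and wins; the price is the second-highest bid, 42.9.
Player H's payoff = 55.5 − 42.9 = 12.6. All other bidders lose, so their payoff is 0.

Payoffs: Player U 0.0, Player C 0.0, Player H 12.6, Player S 0.0, Player B 0.0.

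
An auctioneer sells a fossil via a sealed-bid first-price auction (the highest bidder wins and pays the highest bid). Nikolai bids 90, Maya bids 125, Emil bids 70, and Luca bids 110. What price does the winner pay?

The winner pays 125.

Ordered from highest: Maya 125; Luca 110; Nikolai 90; Emil 70.
Maya is the highest bidder, so Maya wins.
Under the first-price rule, the price is the highest bid: 125.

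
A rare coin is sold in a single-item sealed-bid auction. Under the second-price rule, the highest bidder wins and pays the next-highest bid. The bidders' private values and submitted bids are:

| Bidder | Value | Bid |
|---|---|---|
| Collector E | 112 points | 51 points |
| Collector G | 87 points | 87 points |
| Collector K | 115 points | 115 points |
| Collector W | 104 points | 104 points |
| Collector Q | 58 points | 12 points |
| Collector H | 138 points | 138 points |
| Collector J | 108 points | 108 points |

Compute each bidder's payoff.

Payoffs: Collector E 0 points, Collector G 0 points, Collector K 0 points, Collector W 0 points, Collector Q 0 points, Collector H 23 points, Collector J 0 points.

Bids in descending order: Collector H 138 points; Collector K 115 points; Collector J 108 points; Collector W 104 points; Collector G 87 points; Collector E 51 points; Collector Q 12 points.
Collector H has the top bid and wins; the price is the second-highest bid, 115 points.
Collector H's payoff = 138 points − 115 points = 23 points. All other bidders lose, so their payoff is 0.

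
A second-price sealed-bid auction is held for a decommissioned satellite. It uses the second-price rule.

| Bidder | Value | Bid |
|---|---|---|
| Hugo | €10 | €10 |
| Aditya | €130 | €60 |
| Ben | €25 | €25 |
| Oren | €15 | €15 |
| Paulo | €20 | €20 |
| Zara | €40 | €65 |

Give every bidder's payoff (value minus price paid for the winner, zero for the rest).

Ordered from highest: Zara €65, then Aditya €60, then Ben €25, then Paulo €20, then Oren €15, then Hugo €10.
Zara has the top bid and wins; the price is the second-highest bid, €60.
Zara's payoff = €40 − €60 = -€20. All other bidders lose, so their payoff is 0.

Payoffs: Hugo €0, Aditya €0, Ben €0, Oren €0, Paulo €0, Zara -€20.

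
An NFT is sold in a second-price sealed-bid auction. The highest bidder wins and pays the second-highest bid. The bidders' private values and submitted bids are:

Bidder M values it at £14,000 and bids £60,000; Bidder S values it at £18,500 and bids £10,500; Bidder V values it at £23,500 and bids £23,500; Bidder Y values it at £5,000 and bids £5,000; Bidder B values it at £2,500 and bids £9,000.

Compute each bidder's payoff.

Sorted high to low: Bidder M £60,000; Bidder V £23,500; Bidder S £10,500; Bidder B £9,000; Bidder Y £5,000.
Bidder M has the top bid and wins; the price is the second-highest bid, £23,500.
Bidder M's payoff = £14,000 − £23,500 = -£9,500. All other bidders lose, so their payoff is 0.

Payoffs: Bidder M -£9,500, Bidder S £0, Bidder V £0, Bidder Y £0, Bidder B £0.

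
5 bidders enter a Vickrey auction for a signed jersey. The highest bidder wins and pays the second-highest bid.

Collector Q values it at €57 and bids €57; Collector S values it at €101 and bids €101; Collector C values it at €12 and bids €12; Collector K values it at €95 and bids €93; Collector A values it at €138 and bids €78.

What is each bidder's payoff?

Payoffs: Collector Q €0, Collector S €8, Collector C €0, Collector K €0, Collector A €0.

Bids in descending order: Collector S €101 > Collector K €93 > Collector A €78 > Collector Q €57 > Collector C €12.
Collector S has the top bid and wins; the price is the second-highest bid, €93.
Collector S's payoff = €101 − €93 = €8. All other bidders lose, so their payoff is 0.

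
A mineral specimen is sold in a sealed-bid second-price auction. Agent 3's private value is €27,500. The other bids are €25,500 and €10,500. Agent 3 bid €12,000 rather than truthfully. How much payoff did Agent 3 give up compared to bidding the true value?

Regret: €2,000.

The highest competing bid is €25,500.
Bidding truthfully at €27,500: Agent 3 has the top bid, wins, and pays the second-highest bid €25,500. Payoff = €27,500 − €25,500 = €2,000.
Bidding €12,000: the top bid is €25,500 (a rival), so Agent 3 loses. Payoff = €0.
Regret = truthful payoff − actual payoff = €2,000 − €0 = €2,000.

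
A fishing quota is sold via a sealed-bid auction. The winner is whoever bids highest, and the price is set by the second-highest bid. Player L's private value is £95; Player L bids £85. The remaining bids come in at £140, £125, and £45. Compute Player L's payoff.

Highest competing bid: £140.
Player L's bid £85 is not the highest, so Player L loses, pays nothing, and earns zero payoff.

£0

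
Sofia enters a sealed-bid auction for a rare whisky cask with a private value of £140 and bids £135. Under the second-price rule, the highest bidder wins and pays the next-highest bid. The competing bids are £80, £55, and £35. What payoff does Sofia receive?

Highest competing bid: £80.
Sofia's bid £135 is the highest overall, so Sofia wins and pays the second-highest bid, £80.
Payoff = value − price = £140 − £80 = £60.

Payoff = £60.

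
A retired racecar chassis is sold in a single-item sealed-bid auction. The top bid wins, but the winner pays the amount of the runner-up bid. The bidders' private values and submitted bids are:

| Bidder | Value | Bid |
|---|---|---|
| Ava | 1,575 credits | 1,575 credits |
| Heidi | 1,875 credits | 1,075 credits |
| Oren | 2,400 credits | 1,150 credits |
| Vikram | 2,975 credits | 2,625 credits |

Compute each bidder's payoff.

Sorted high to low: Vikram 2,625 credits > Ava 1,575 credits > Oren 1,150 credits > Heidi 1,075 credits.
Vikram has the top bid and wins; the price is the second-highest bid, 1,575 credits.
Vikram's payoff = 2,975 credits − 1,575 credits = 1,400 credits. All other bidders lose, so their payoff is 0.

Ava 0 credits, Heidi 0 credits, Oren 0 credits, Vikram 1,400 credits.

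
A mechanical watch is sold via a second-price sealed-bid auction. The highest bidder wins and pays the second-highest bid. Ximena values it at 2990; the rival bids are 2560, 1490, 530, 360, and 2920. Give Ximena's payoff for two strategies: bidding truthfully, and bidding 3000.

The highest competing bid is 2920.
Bidding truthfully at 2990: Ximena has the top bid, wins, and pays the second-highest bid 2920. Payoff = 2990 − 2920 = 70.
Bidding 3000: Ximena has the top bid, wins, and pays the second-highest bid 2920. Payoff = 2990 − 2920 = 70.
The bid only affects whether you win, not the price — here both bids land on the same side of the top rival bid, so the deviation is payoff-neutral.

(a) 70  (b) 70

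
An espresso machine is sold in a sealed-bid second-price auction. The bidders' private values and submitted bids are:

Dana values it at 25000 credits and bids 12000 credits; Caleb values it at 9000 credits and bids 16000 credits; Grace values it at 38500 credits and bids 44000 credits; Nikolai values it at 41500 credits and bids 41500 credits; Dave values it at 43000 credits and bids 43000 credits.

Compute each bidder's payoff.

Ordered from highest: Grace 44000 credits > Dave 43000 credits > Nikolai 41500 credits > Caleb 16000 credits > Dana 12000 credits.
Grace has the top bid and wins; the price is the second-highest bid, 43000 credits.
Grace's payoff = 38500 credits − 43000 credits = -4500 credits. All other bidders lose, so their payoff is 0.

Payoffs: Dana 0 credits, Caleb 0 credits, Grace -4500 credits, Nikolai 0 credits, Dave 0 credits.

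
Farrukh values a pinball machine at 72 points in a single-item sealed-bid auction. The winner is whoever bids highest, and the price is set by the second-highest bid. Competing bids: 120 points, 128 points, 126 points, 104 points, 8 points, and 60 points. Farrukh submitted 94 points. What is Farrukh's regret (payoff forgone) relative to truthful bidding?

The highest competing bid is 128 points.
Bidding truthfully at 72 points: the top bid is 128 points (a rival), so Farrukh loses. Payoff = 0 points.
Bidding 94 points: the top bid is 128 points (a rival), so Farrukh loses. Payoff = 0 points.
Regret = truthful payoff − actual payoff = 0 points − 0 points = 0 points.
The bid only affects whether you win, not the price — here both bids land on the same side of the top rival bid, so the deviation is payoff-neutral.

Regret: 0 points.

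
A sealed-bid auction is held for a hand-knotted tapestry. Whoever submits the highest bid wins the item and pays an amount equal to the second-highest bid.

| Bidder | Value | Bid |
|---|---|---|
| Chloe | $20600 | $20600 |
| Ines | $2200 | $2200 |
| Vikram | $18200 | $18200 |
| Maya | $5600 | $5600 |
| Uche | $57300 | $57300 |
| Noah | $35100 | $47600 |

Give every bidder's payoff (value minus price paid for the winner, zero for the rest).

Ranking the bids: Uche $57300, then Noah $47600, then Chloe $20600, then Vikram $18200, then Maya $5600, then Ines $2200.
Uche has the top bid and wins; the price is the second-highest bid, $47600.
Uche's payoff = $57300 − $47600 = $9700. All other bidders lose, so their payoff is 0.

Chloe $0, Ines $0, Vikram $0, Maya $0, Uche $9700, Noah $0.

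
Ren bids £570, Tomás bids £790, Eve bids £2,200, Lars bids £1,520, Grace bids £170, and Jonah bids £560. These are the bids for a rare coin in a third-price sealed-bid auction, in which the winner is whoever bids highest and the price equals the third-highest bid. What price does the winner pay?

Sorted high to low: Eve £2,200; Lars £1,520; Tomás £790; Ren £570; Jonah £560; Grace £170.
Eve is the highest bidder, so Eve wins.
Under the third-price rule, the price is the third-highest bid: £790.

Price paid: £790.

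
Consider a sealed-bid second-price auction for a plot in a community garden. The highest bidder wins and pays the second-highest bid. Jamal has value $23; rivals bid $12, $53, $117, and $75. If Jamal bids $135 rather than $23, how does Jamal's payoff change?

The highest competing bid is $117.
Bidding truthfully at $23: the top bid is $117 (a rival), so Jamal loses. Payoff = $0.
Bidding $135: Jamal has the top bid, wins, and pays the second-highest bid $117. Payoff = $23 − $117 = -$94.
Change = -$94 − $0 = -$94.
This is the dominant-strategy logic: truthful bidding weakly beats any alternative.

Change in payoff: -$94.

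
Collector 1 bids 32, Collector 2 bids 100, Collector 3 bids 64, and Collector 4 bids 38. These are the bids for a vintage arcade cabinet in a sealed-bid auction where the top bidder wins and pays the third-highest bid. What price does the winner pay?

38

Sorted high to low: Collector 2 100, then Collector 3 64, then Collector 4 38, then Collector 1 32.
Collector 2 is the highest bidder, so Collector 2 wins.
Under the third-price rule, the price is the third-highest bid: 38.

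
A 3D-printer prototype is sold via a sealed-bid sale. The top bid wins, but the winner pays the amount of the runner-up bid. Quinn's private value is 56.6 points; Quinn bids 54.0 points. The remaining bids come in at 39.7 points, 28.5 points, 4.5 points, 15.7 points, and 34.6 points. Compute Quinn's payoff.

Highest competing bid: 39.7 points.
Quinn's bid 54.0 points is the highest overall, so Quinn wins and pays the second-highest bid, 39.7 points.
Payoff = value − price = 56.6 points − 39.7 points = 16.9 points.

Quinn's payoff: 16.9 points.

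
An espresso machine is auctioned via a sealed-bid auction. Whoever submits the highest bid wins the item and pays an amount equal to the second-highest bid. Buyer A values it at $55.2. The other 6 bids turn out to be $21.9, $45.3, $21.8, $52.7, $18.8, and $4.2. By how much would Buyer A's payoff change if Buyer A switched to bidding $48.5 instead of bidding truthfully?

Change in payoff: -$2.5.

The highest competing bid is $52.7.
Bidding truthfully at $55.2: Buyer A has the top bid, wins, and pays the second-highest bid $52.7. Payoff = $55.2 − $52.7 = $2.5.
Bidding $48.5: the top bid is $52.7 (a rival), so Buyer A loses. Payoff = $0.0.
Change = $0.0 − $2.5 = -$2.5.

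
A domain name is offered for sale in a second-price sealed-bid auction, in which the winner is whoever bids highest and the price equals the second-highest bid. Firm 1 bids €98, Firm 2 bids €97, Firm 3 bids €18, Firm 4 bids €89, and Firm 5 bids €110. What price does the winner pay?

Ranking the bids: Firm 5 €110, then Firm 1 €98, then Firm 2 €97, then Firm 4 €89, then Firm 3 €18.
Firm 5 is the highest bidder, so Firm 5 wins.
Under the second-price rule, the price is the second-highest bid: €98.

€98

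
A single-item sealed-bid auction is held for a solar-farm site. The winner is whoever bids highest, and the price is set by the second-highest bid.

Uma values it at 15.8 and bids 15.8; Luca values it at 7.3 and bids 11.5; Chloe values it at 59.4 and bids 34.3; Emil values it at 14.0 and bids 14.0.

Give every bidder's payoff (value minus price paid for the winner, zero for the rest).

Sorted high to low: Chloe 34.3 > Uma 15.8 > Emil 14.0 > Luca 11.5.
Chloe has the top bid and wins; the price is the second-highest bid, 15.8.
Chloe's payoff = 59.4 − 15.8 = 43.6. All other bidders lose, so their payoff is 0.

Payoffs: Uma 0.0, Luca 0.0, Chloe 43.6, Emil 0.0.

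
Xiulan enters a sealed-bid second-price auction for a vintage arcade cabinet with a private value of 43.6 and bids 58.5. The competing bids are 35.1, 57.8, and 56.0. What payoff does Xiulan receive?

Highest competing bid: 57.8.
Xiulan's bid 58.5 is the highest overall, so Xiulan wins and pays the second-highest bid, 57.8.
Payoff = value − price = 43.6 − 57.8 = -14.2.

-14.2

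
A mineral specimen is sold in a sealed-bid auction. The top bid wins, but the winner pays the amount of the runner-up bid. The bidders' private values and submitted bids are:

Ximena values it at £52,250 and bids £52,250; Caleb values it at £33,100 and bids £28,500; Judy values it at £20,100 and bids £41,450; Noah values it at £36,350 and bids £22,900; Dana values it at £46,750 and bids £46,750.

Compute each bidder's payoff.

Ranking the bids: Ximena £52,250; Dana £46,750; Judy £41,450; Caleb £28,500; Noah £22,900.
Ximena has the top bid and wins; the price is the second-highest bid, £46,750.
Ximena's payoff = £52,250 − £46,750 = £5,500. All other bidders lose, so their payoff is 0.

Ximena £5,500, Caleb £0, Judy £0, Noah £0, Dana £0.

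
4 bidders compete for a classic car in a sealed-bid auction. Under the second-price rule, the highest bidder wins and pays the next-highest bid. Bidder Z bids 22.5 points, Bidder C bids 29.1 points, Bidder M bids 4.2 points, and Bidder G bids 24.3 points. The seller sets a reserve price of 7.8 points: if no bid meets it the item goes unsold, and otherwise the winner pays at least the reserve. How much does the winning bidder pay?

Sorted high to low: Bidder C 29.1 points, then Bidder G 24.3 points, then Bidder Z 22.5 points, then Bidder M 4.2 points.
Bidder C has the highest bid, so Bidder C wins.
The second-highest bid is 24.3 points, which exceeds the reserve, so that sets the price.

The winner pays 24.3 points.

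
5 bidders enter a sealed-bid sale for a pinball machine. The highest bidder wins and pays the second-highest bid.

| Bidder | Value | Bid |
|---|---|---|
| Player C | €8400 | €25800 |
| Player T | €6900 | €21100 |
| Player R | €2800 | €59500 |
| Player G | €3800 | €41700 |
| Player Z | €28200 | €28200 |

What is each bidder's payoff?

Payoffs: Player C €0, Player T €0, Player R -€38900, Player G €0, Player Z €0.

Ranking the bids: Player R €59500 > Player G €41700 > Player Z €28200 > Player C €25800 > Player T €21100.
Player R has the top bid and wins; the price is the second-highest bid, €41700.
Player R's payoff = €2800 − €41700 = -€38900. All other bidders lose, so their payoff is 0.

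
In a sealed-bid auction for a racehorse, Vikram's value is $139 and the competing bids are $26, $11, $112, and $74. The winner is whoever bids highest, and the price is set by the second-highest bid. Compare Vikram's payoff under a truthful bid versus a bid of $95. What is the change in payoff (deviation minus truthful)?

The highest competing bid is $112.
Bidding truthfully at $139: Vikram has the top bid, wins, and pays the second-highest bid $112. Payoff = $139 − $112 = $27.
Bidding $95: the top bid is $112 (a rival), so Vikram loses. Payoff = $0.
Change = $0 − $27 = -$27.
This is the dominant-strategy logic: truthful bidding weakly beats any alternative.

Payoff change: -$27.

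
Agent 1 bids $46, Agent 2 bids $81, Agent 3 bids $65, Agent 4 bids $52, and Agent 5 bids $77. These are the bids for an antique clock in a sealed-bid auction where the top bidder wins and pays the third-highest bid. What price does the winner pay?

Sorted high to low: Agent 2 $81; Agent 5 $77; Agent 3 $65; Agent 4 $52; Agent 1 $46.
Agent 2 is the highest bidder, so Agent 2 wins.
Under the third-price rule, the price is the third-highest bid: $65.

The winner pays $65.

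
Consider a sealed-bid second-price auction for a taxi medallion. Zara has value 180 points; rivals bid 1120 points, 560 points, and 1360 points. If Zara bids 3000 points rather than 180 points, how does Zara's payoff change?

Change in payoff: -1180 points.

The highest competing bid is 1360 points.
Bidding truthfully at 180 points: the top bid is 1360 points (a rival), so Zara loses. Payoff = 0 points.
Bidding 3000 points: Zara has the top bid, wins, and pays the second-highest bid 1360 points. Payoff = 180 points − 1360 points = -1180 points.
Change = -1180 points − 0 points = -1180 points.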